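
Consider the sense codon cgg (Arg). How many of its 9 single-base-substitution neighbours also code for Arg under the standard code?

4

Position 1: AGG → 1 synonymous.
Position 2: none → 0 synonymous.
Position 3: CGU, CGC, CGA → 3 synonymous.
Total: 1 + 0 + 3 = 4.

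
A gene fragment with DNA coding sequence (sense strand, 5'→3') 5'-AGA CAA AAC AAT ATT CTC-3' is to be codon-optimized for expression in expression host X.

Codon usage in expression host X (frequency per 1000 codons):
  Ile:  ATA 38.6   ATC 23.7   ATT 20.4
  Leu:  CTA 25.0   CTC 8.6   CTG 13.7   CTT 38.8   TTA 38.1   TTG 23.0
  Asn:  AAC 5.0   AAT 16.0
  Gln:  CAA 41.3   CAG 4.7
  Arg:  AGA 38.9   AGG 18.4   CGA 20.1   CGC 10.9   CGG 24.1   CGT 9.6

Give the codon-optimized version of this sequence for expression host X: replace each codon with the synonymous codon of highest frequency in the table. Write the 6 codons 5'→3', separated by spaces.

AGA CAA AAT AAT ATA CTT

Codon 1 (Arg): best is AGA at 38.9.
Codon 2 (Gln): best is CAA at 41.3.
Codon 3 (Asn): best is AAT at 16.0.
Codon 4 (Asn): best is AAT at 16.0.
Codon 5 (Ile): best is ATA at 38.6.
Codon 6 (Leu): best is CTT at 38.8.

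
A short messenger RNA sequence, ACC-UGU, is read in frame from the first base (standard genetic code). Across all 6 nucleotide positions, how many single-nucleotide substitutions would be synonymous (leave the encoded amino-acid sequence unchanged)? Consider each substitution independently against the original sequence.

Codon 1 (ACC, Thr): 3 synonymous substitutions.
Codon 2 (UGU, Cys): 1 synonymous substitution.
Total: 3 + 1 = 4.

4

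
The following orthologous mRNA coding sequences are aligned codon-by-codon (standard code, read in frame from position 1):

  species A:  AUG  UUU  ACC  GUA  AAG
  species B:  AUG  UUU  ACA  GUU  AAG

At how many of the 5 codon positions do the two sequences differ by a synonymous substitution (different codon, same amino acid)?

2

Codon 1: AUG Met / AUG Met — identical.
Codon 2: UUU Phe / UUU Phe — identical.
Codon 3: ACC Thr / ACA Thr — synonymous.
Codon 4: GUA Val / GUU Val — synonymous.
Codon 5: AAG Lys / AAG Lys — identical.
Synonymous differences: 2.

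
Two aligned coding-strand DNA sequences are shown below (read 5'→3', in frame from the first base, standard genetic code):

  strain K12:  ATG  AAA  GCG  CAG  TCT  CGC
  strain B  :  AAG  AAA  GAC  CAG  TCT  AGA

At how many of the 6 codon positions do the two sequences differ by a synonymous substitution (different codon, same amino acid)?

Codon 1: ATG Met / AAG Lys — nonsynonymous.
Codon 2: AAA Lys / AAA Lys — identical.
Codon 3: GCG Ala / GAC Asp — nonsynonymous.
Codon 4: CAG Gln / CAG Gln — identical.
Codon 5: TCT Ser / TCT Ser — identical.
Codon 6: CGC Arg / AGA Arg — synonymous.
Synonymous differences: 1.

1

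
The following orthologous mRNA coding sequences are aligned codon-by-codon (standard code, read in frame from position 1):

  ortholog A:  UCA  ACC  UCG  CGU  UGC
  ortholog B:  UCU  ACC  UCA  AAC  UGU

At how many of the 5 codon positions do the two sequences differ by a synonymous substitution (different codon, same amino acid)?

3

Codon 1: UCA Ser / UCU Ser — synonymous.
Codon 2: ACC Thr / ACC Thr — identical.
Codon 3: UCG Ser / UCA Ser — synonymous.
Codon 4: CGU Arg / AAC Asn — nonsynonymous.
Codon 5: UGC Cys / UGU Cys — synonymous.
Synonymous differences: 3.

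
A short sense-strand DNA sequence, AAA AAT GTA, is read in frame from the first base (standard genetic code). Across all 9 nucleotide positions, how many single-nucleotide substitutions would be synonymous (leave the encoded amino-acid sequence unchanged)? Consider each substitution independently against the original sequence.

Codon 1 (AAA, Lys): 1 synonymous substitution.
Codon 2 (AAT, Asn): 1 synonymous substitution.
Codon 3 (GTA, Val): 3 synonymous substitutions.
Total: 1 + 1 + 3 = 5.

5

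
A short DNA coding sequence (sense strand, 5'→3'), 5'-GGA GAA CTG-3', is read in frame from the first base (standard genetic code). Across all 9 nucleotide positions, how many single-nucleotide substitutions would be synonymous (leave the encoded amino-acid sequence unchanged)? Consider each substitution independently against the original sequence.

Codon 1 (GGA, Gly): 3 synonymous substitutions.
Codon 2 (GAA, Glu): 1 synonymous substitution.
Codon 3 (CTG, Leu): 4 synonymous substitutions.
Total: 3 + 1 + 4 = 8.

8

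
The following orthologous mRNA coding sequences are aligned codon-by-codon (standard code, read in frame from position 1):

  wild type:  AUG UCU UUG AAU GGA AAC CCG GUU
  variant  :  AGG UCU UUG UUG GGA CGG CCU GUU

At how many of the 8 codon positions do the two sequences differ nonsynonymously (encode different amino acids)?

Codon 1: AUG Met / AGG Arg — nonsynonymous.
Codon 2: UCU Ser / UCU Ser — identical.
Codon 3: UUG Leu / UUG Leu — identical.
Codon 4: AAU Asn / UUG Leu — nonsynonymous.
Codon 5: GGA Gly / GGA Gly — identical.
Codon 6: AAC Asn / CGG Arg — nonsynonymous.
Codon 7: CCG Pro / CCU Pro — synonymous.
Codon 8: GUU Val / GUU Val — identical.
Nonsynonymous differences: 3.

3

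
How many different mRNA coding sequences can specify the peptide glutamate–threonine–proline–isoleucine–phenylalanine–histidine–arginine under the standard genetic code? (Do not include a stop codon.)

2304

Glu: 2 codons.
Thr: 4 codons.
Pro: 4 codons.
Ile: 3 codons.
Phe: 2 codons.
His: 2 codons.
Arg: 6 codons.
2 × 4 × 4 × 3 × 2 × 2 × 6 = 2304.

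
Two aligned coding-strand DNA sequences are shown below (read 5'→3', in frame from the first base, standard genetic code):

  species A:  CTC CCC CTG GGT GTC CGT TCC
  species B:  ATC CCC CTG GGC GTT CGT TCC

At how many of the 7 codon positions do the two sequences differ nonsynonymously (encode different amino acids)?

1

Codon 1: CTC Leu / ATC Ile — nonsynonymous.
Codon 2: CCC Pro / CCC Pro — identical.
Codon 3: CTG Leu / CTG Leu — identical.
Codon 4: GGT Gly / GGC Gly — synonymous.
Codon 5: GTC Val / GTT Val — synonymous.
Codon 6: CGT Arg / CGT Arg — identical.
Codon 7: TCC Ser / TCC Ser — identical.
Nonsynonymous differences: 1.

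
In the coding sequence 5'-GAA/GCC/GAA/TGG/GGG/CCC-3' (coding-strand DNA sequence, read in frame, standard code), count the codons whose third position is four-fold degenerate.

3

Codon 1 GAA (Glu): third position 2-fold.
Codon 2 GCC (Ala): third position 4-fold.
Codon 3 GAA (Glu): third position 2-fold.
Codon 4 TGG (Trp): third position 1-fold.
Codon 5 GGG (Gly): third position 4-fold.
Codon 6 CCC (Pro): third position 4-fold.
Four-fold degenerate third positions: 3.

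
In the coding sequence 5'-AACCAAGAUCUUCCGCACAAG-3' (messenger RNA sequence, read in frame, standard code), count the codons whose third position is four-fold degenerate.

2

Codon 1 AAC (Asn): third position 2-fold.
Codon 2 CAA (Gln): third position 2-fold.
Codon 3 GAU (Asp): third position 2-fold.
Codon 4 CUU (Leu): third position 4-fold.
Codon 5 CCG (Pro): third position 4-fold.
Codon 6 CAC (His): third position 2-fold.
Codon 7 AAG (Lys): third position 2-fold.
Four-fold degenerate third positions: 2.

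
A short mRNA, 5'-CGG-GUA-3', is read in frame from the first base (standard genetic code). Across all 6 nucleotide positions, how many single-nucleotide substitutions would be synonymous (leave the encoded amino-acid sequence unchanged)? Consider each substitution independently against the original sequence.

7

Codon 1 (CGG, Arg): 4 synonymous substitutions.
Codon 2 (GUA, Val): 3 synonymous substitutions.
Total: 4 + 3 = 7.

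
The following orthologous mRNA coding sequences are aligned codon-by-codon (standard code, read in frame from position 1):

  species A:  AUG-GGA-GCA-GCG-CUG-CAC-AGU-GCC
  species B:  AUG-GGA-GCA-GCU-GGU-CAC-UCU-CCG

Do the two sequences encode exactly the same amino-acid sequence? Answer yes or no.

no

Codon 1: AUG Met / AUG Met — identical.
Codon 2: GGA Gly / GGA Gly — identical.
Codon 3: GCA Ala / GCA Ala — identical.
Codon 4: GCG Ala / GCU Ala — synonymous.
Codon 5: CUG Leu / GGU Gly — nonsynonymous.
Codon 6: CAC His / CAC His — identical.
Codon 7: AGU Ser / UCU Ser — synonymous.
Codon 8: GCC Ala / CCG Pro — nonsynonymous.
Nonsynonymous differences: 2 → different protein.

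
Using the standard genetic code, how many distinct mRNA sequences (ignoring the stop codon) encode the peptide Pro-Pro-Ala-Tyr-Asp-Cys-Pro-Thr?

8192

Pro: 4 codons.
Pro: 4 codons.
Ala: 4 codons.
Tyr: 2 codons.
Asp: 2 codons.
Cys: 2 codons.
Pro: 4 codons.
Thr: 4 codons.
4 × 4 × 4 × 2 × 2 × 2 × 4 × 4 = 8192.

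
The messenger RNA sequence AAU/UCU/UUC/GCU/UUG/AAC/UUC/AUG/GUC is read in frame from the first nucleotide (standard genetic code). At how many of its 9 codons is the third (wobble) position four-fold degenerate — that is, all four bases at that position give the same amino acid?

Codon 1 AAU (Asn): third position 2-fold.
Codon 2 UCU (Ser): third position 4-fold.
Codon 3 UUC (Phe): third position 2-fold.
Codon 4 GCU (Ala): third position 4-fold.
Codon 5 UUG (Leu): third position 2-fold.
Codon 6 AAC (Asn): third position 2-fold.
Codon 7 UUC (Phe): third position 2-fold.
Codon 8 AUG (Met): third position 1-fold.
Codon 9 GUC (Val): third position 4-fold.
Four-fold degenerate third positions: 3.

3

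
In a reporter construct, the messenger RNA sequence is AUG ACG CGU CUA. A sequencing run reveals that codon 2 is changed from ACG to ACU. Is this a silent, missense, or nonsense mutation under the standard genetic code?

Position 6 falls in codon 2: ACG → Thr.
After the substitution the codon is ACU → Thr.
Both encode Thr, so the change is synonymous.

silent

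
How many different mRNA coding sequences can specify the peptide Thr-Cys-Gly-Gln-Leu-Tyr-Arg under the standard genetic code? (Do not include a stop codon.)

Thr: 4 codons.
Cys: 2 codons.
Gly: 4 codons.
Gln: 2 codons.
Leu: 6 codons.
Tyr: 2 codons.
Arg: 6 codons.
4 × 2 × 4 × 2 × 6 × 2 × 6 = 4608.

4608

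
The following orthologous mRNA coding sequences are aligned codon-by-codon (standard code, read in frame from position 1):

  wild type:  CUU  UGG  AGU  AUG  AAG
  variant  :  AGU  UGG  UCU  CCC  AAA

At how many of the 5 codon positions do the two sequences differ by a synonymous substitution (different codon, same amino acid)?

Codon 1: CUU Leu / AGU Ser — nonsynonymous.
Codon 2: UGG Trp / UGG Trp — identical.
Codon 3: AGU Ser / UCU Ser — synonymous.
Codon 4: AUG Met / CCC Pro — nonsynonymous.
Codon 5: AAG Lys / AAA Lys — synonymous.
Synonymous differences: 2.

2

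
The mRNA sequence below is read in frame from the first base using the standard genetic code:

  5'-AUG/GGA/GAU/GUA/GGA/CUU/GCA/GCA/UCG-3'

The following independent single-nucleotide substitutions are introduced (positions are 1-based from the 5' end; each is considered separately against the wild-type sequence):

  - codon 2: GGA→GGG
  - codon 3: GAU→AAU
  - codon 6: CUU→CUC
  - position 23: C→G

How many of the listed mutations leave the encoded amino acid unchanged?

Codon 2: GGA (Gly) → GGG (Gly) — synonymous.
Codon 3: GAU (Asp) → AAU (Asn) — missense.
Codon 6: CUU (Leu) → CUC (Leu) — synonymous.
Codon 8: GCA (Ala) → GGA (Gly) — missense.
Synonymous: 2 of 4.

2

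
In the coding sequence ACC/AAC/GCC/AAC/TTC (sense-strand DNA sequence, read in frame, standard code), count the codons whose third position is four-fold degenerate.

Codon 1 ACC (Thr): third position 4-fold.
Codon 2 AAC (Asn): third position 2-fold.
Codon 3 GCC (Ala): third position 4-fold.
Codon 4 AAC (Asn): third position 2-fold.
Codon 5 TTC (Phe): third position 2-fold.
Four-fold degenerate third positions: 2.

2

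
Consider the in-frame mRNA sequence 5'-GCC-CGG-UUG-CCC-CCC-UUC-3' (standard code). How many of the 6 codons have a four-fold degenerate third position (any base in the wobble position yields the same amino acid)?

Codon 1 GCC (Ala): third position 4-fold.
Codon 2 CGG (Arg): third position 4-fold.
Codon 3 UUG (Leu): third position 2-fold.
Codon 4 CCC (Pro): third position 4-fold.
Codon 5 CCC (Pro): third position 4-fold.
Codon 6 UUC (Phe): third position 2-fold.
Four-fold degenerate third positions: 4.

4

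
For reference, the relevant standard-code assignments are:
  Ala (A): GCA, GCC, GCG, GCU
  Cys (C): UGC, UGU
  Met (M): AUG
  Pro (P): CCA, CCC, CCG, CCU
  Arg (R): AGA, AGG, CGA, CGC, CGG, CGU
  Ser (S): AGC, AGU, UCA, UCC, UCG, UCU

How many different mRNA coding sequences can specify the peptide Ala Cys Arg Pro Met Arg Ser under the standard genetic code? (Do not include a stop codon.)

Ala: 4 codons.
Cys: 2 codons.
Arg: 6 codons.
Pro: 4 codons.
Met: 1 codon.
Arg: 6 codons.
Ser: 6 codons.
4 × 2 × 6 × 4 × 1 × 6 × 6 = 6912.

6912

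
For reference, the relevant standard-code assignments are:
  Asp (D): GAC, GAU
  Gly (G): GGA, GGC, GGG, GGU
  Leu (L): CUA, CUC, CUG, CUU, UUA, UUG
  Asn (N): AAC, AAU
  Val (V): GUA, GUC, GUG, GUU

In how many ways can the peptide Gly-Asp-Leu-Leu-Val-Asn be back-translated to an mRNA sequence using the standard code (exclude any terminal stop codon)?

Gly: 4 codons.
Asp: 2 codons.
Leu: 6 codons.
Leu: 6 codons.
Val: 4 codons.
Asn: 2 codons.
4 × 2 × 6 × 6 × 4 × 2 = 2304.

2304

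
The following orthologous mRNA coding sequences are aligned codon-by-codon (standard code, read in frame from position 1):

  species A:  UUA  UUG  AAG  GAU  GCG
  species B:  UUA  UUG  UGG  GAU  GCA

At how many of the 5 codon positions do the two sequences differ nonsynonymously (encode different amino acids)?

Codon 1: UUA Leu / UUA Leu — identical.
Codon 2: UUG Leu / UUG Leu — identical.
Codon 3: AAG Lys / UGG Trp — nonsynonymous.
Codon 4: GAU Asp / GAU Asp — identical.
Codon 5: GCG Ala / GCA Ala — synonymous.
Nonsynonymous differences: 1.

1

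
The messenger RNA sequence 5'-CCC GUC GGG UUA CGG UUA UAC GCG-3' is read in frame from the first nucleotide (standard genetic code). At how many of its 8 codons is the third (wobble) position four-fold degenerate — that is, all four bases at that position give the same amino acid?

Codon 1 CCC (Pro): third position 4-fold.
Codon 2 GUC (Val): third position 4-fold.
Codon 3 GGG (Gly): third position 4-fold.
Codon 4 UUA (Leu): third position 2-fold.
Codon 5 CGG (Arg): third position 4-fold.
Codon 6 UUA (Leu): third position 2-fold.
Codon 7 UAC (Tyr): third position 2-fold.
Codon 8 GCG (Ala): third position 4-fold.
Four-fold degenerate third positions: 5.

5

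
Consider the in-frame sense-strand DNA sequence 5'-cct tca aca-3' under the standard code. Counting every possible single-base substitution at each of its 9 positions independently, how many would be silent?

Codon 1 (CCT, Pro): 3 synonymous substitutions.
Codon 2 (TCA, Ser): 3 synonymous substitutions.
Codon 3 (ACA, Thr): 3 synonymous substitutions.
Total: 3 + 3 + 3 = 9.

9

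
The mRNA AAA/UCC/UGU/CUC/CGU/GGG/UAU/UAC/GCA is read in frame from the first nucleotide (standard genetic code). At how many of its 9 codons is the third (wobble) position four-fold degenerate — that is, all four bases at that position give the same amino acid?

Codon 1 AAA (Lys): third position 2-fold.
Codon 2 UCC (Ser): third position 4-fold.
Codon 3 UGU (Cys): third position 2-fold.
Codon 4 CUC (Leu): third position 4-fold.
Codon 5 CGU (Arg): third position 4-fold.
Codon 6 GGG (Gly): third position 4-fold.
Codon 7 UAU (Tyr): third position 2-fold.
Codon 8 UAC (Tyr): third position 2-fold.
Codon 9 GCA (Ala): third position 4-fold.
Four-fold degenerate third positions: 5.

5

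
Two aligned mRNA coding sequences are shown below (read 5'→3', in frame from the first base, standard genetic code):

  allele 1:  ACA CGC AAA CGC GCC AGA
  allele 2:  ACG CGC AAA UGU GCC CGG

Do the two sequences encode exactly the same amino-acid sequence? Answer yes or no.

no

Codon 1: ACA Thr / ACG Thr — synonymous.
Codon 2: CGC Arg / CGC Arg — identical.
Codon 3: AAA Lys / AAA Lys — identical.
Codon 4: CGC Arg / UGU Cys — nonsynonymous.
Codon 5: GCC Ala / GCC Ala — identical.
Codon 6: AGA Arg / CGG Arg — synonymous.
Nonsynonymous differences: 1 → different protein.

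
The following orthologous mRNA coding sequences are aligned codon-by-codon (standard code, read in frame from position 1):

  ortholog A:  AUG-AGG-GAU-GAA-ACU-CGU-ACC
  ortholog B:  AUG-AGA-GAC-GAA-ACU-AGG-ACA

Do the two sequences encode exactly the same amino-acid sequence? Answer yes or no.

Codon 1: AUG Met / AUG Met — identical.
Codon 2: AGG Arg / AGA Arg — synonymous.
Codon 3: GAU Asp / GAC Asp — synonymous.
Codon 4: GAA Glu / GAA Glu — identical.
Codon 5: ACU Thr / ACU Thr — identical.
Codon 6: CGU Arg / AGG Arg — synonymous.
Codon 7: ACC Thr / ACA Thr — synonymous.
Nonsynonymous differences: 0 → same protein.

yes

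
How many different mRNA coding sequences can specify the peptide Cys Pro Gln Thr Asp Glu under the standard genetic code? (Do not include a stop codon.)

256

Cys: 2 codons.
Pro: 4 codons.
Gln: 2 codons.
Thr: 4 codons.
Asp: 2 codons.
Glu: 2 codons.
2 × 4 × 2 × 4 × 2 × 2 = 256.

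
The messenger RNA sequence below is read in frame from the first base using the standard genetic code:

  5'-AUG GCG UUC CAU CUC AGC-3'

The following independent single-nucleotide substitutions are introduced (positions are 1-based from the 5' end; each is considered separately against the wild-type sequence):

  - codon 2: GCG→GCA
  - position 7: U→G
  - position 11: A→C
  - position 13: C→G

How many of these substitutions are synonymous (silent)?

Codon 2: GCG (Ala) → GCA (Ala) — synonymous.
Codon 3: UUC (Phe) → GUC (Val) — missense.
Codon 4: CAU (His) → CCU (Pro) — missense.
Codon 5: CUC (Leu) → GUC (Val) — missense.
Synonymous: 1 of 4.

1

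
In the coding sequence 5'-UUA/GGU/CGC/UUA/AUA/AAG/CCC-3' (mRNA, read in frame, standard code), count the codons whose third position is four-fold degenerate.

3

Codon 1 UUA (Leu): third position 2-fold.
Codon 2 GGU (Gly): third position 4-fold.
Codon 3 CGC (Arg): third position 4-fold.
Codon 4 UUA (Leu): third position 2-fold.
Codon 5 AUA (Ile): third position 3-fold.
Codon 6 AAG (Lys): third position 2-fold.
Codon 7 CCC (Pro): third position 4-fold.
Four-fold degenerate third positions: 3.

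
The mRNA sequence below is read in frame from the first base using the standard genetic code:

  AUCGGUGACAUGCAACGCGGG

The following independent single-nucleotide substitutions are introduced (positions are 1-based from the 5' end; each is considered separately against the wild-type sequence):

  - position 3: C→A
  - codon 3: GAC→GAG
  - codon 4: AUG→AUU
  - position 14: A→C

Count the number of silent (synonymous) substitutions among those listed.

Codon 1: AUC (Ile) → AUA (Ile) — synonymous.
Codon 3: GAC (Asp) → GAG (Glu) — missense.
Codon 4: AUG (Met) → AUU (Ile) — missense.
Codon 5: CAA (Gln) → CCA (Pro) — missense.
Synonymous: 1 of 4.

1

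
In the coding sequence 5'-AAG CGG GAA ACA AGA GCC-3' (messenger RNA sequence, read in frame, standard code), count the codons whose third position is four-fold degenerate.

Codon 1 AAG (Lys): third position 2-fold.
Codon 2 CGG (Arg): third position 4-fold.
Codon 3 GAA (Glu): third position 2-fold.
Codon 4 ACA (Thr): third position 4-fold.
Codon 5 AGA (Arg): third position 2-fold.
Codon 6 GCC (Ala): third position 4-fold.
Four-fold degenerate third positions: 3.

3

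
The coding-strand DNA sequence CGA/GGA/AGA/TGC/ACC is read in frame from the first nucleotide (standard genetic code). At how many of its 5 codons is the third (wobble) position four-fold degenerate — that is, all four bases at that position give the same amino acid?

Codon 1 CGA (Arg): third position 4-fold.
Codon 2 GGA (Gly): third position 4-fold.
Codon 3 AGA (Arg): third position 2-fold.
Codon 4 TGC (Cys): third position 2-fold.
Codon 5 ACC (Thr): third position 4-fold.
Four-fold degenerate third positions: 3.

3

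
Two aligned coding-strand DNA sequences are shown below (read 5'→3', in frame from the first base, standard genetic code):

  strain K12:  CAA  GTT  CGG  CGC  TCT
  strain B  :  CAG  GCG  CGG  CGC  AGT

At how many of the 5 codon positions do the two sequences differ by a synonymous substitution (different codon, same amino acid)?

2

Codon 1: CAA Gln / CAG Gln — synonymous.
Codon 2: GTT Val / GCG Ala — nonsynonymous.
Codon 3: CGG Arg / CGG Arg — identical.
Codon 4: CGC Arg / CGC Arg — identical.
Codon 5: TCT Ser / AGT Ser — synonymous.
Synonymous differences: 2.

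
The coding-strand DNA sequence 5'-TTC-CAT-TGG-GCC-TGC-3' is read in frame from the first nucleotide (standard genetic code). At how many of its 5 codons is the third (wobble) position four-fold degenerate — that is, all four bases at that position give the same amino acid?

Codon 1 TTC (Phe): third position 2-fold.
Codon 2 CAT (His): third position 2-fold.
Codon 3 TGG (Trp): third position 1-fold.
Codon 4 GCC (Ala): third position 4-fold.
Codon 5 TGC (Cys): third position 2-fold.
Four-fold degenerate third positions: 1.

1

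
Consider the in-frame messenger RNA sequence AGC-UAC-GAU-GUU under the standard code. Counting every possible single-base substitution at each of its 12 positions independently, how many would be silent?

6

Codon 1 (AGC, Ser): 1 synonymous substitution.
Codon 2 (UAC, Tyr): 1 synonymous substitution.
Codon 3 (GAU, Asp): 1 synonymous substitution.
Codon 4 (GUU, Val): 3 synonymous substitutions.
Total: 1 + 1 + 1 + 3 = 6.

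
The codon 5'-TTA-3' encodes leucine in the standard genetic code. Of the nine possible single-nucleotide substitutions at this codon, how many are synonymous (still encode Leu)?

2

Position 1: CTA → 1 synonymous.
Position 2: none → 0 synonymous.
Position 3: TTG → 1 synonymous.
Total: 1 + 0 + 1 = 2.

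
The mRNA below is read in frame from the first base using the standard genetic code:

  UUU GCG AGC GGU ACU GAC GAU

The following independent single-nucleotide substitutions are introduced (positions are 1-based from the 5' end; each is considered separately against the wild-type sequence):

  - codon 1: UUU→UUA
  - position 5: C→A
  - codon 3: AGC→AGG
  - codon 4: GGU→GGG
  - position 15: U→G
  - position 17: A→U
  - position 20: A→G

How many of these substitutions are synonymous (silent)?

Codon 1: UUU (Phe) → UUA (Leu) — missense.
Codon 2: GCG (Ala) → GAG (Glu) — missense.
Codon 3: AGC (Ser) → AGG (Arg) — missense.
Codon 4: GGU (Gly) → GGG (Gly) — synonymous.
Codon 5: ACU (Thr) → ACG (Thr) — synonymous.
Codon 6: GAC (Asp) → GUC (Val) — missense.
Codon 7: GAU (Asp) → GGU (Gly) — missense.
Synonymous: 2 of 7.

2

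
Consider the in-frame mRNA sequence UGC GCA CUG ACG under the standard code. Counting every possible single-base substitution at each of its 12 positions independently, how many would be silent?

Codon 1 (UGC, Cys): 1 synonymous substitution.
Codon 2 (GCA, Ala): 3 synonymous substitutions.
Codon 3 (CUG, Leu): 4 synonymous substitutions.
Codon 4 (ACG, Thr): 3 synonymous substitutions.
Total: 1 + 3 + 4 + 3 = 11.

11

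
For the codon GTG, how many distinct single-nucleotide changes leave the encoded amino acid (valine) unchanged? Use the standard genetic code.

Position 1: none → 0 synonymous.
Position 2: none → 0 synonymous.
Position 3: GTT, GTC, GTA → 3 synonymous.
Total: 0 + 0 + 3 = 3.

3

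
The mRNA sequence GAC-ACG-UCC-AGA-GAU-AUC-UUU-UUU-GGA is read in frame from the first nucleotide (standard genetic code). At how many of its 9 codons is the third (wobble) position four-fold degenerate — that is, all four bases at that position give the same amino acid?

Codon 1 GAC (Asp): third position 2-fold.
Codon 2 ACG (Thr): third position 4-fold.
Codon 3 UCC (Ser): third position 4-fold.
Codon 4 AGA (Arg): third position 2-fold.
Codon 5 GAU (Asp): third position 2-fold.
Codon 6 AUC (Ile): third position 3-fold.
Codon 7 UUU (Phe): third position 2-fold.
Codon 8 UUU (Phe): third position 2-fold.
Codon 9 GGA (Gly): third position 4-fold.
Four-fold degenerate third positions: 3.

3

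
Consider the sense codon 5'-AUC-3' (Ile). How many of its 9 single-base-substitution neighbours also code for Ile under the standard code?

2

Position 1: none → 0 synonymous.
Position 2: none → 0 synonymous.
Position 3: AUU, AUA → 2 synonymous.
Total: 0 + 0 + 2 = 2.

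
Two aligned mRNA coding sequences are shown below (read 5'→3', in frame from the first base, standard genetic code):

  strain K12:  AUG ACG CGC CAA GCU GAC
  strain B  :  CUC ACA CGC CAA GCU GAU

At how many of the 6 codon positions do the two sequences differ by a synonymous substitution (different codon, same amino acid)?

2

Codon 1: AUG Met / CUC Leu — nonsynonymous.
Codon 2: ACG Thr / ACA Thr — synonymous.
Codon 3: CGC Arg / CGC Arg — identical.
Codon 4: CAA Gln / CAA Gln — identical.
Codon 5: GCU Ala / GCU Ala — identical.
Codon 6: GAC Asp / GAU Asp — synonymous.
Synonymous differences: 2.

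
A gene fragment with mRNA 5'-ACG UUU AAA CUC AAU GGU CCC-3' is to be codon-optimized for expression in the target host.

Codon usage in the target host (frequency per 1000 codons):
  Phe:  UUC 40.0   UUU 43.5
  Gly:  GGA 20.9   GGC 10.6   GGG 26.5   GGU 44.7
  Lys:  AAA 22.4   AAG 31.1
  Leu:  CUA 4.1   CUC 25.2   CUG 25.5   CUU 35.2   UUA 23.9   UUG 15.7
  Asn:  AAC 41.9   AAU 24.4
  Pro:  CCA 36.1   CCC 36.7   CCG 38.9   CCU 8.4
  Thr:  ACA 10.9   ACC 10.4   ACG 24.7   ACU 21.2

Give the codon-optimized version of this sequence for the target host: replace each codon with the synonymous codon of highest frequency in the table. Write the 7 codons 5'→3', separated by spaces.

Codon 1 (Thr): best is ACG at 24.7.
Codon 2 (Phe): best is UUU at 43.5.
Codon 3 (Lys): best is AAG at 31.1.
Codon 4 (Leu): best is CUU at 35.2.
Codon 5 (Asn): best is AAC at 41.9.
Codon 6 (Gly): best is GGU at 44.7.
Codon 7 (Pro): best is CCG at 38.9.

ACG UUU AAG CUU AAC GGU CCG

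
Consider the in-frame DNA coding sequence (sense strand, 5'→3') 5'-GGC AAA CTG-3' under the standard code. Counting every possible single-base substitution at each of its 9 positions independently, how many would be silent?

8

Codon 1 (GGC, Gly): 3 synonymous substitutions.
Codon 2 (AAA, Lys): 1 synonymous substitution.
Codon 3 (CTG, Leu): 4 synonymous substitutions.
Total: 3 + 1 + 4 = 8.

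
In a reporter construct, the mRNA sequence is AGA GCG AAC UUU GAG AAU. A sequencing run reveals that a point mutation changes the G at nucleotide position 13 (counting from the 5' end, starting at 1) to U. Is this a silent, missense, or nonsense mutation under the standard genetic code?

nonsense

Position 13 falls in codon 5: GAG → Glu.
After the substitution the codon is UAG → Stop.
The new codon is a stop codon, so this is a nonsense mutation.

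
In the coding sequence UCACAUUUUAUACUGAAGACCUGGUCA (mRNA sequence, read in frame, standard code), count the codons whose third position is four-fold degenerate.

4

Codon 1 UCA (Ser): third position 4-fold.
Codon 2 CAU (His): third position 2-fold.
Codon 3 UUU (Phe): third position 2-fold.
Codon 4 AUA (Ile): third position 3-fold.
Codon 5 CUG (Leu): third position 4-fold.
Codon 6 AAG (Lys): third position 2-fold.
Codon 7 ACC (Thr): third position 4-fold.
Codon 8 UGG (Trp): third position 1-fold.
Codon 9 UCA (Ser): third position 4-fold.
Four-fold degenerate third positions: 4.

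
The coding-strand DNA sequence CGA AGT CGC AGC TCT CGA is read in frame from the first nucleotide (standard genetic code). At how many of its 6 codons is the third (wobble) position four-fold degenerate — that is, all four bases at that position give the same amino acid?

Codon 1 CGA (Arg): third position 4-fold.
Codon 2 AGT (Ser): third position 2-fold.
Codon 3 CGC (Arg): third position 4-fold.
Codon 4 AGC (Ser): third position 2-fold.
Codon 5 TCT (Ser): third position 4-fold.
Codon 6 CGA (Arg): third position 4-fold.
Four-fold degenerate third positions: 4.

4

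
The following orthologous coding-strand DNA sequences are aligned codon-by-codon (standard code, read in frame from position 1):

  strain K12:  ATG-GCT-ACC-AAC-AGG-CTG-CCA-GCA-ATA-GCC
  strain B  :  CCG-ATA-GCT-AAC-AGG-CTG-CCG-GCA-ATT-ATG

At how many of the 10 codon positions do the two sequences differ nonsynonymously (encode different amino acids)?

4

Codon 1: ATG Met / CCG Pro — nonsynonymous.
Codon 2: GCT Ala / ATA Ile — nonsynonymous.
Codon 3: ACC Thr / GCT Ala — nonsynonymous.
Codon 4: AAC Asn / AAC Asn — identical.
Codon 5: AGG Arg / AGG Arg — identical.
Codon 6: CTG Leu / CTG Leu — identical.
Codon 7: CCA Pro / CCG Pro — synonymous.
Codon 8: GCA Ala / GCA Ala — identical.
Codon 9: ATA Ile / ATT Ile — synonymous.
Codon 10: GCC Ala / ATG Met — nonsynonymous.
Nonsynonymous differences: 4.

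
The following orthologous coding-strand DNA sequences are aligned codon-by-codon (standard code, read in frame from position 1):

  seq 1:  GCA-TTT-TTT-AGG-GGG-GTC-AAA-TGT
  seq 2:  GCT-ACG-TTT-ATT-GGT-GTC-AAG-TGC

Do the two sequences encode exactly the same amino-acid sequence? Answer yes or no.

no

Codon 1: GCA Ala / GCT Ala — synonymous.
Codon 2: TTT Phe / ACG Thr — nonsynonymous.
Codon 3: TTT Phe / TTT Phe — identical.
Codon 4: AGG Arg / ATT Ile — nonsynonymous.
Codon 5: GGG Gly / GGT Gly — synonymous.
Codon 6: GTC Val / GTC Val — identical.
Codon 7: AAA Lys / AAG Lys — synonymous.
Codon 8: TGT Cys / TGC Cys — synonymous.
Nonsynonymous differences: 2 → different protein.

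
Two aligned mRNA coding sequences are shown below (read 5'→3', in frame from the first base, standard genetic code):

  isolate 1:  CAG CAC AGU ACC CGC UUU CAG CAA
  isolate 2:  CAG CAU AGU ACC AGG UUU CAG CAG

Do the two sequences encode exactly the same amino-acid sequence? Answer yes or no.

Codon 1: CAG Gln / CAG Gln — identical.
Codon 2: CAC His / CAU His — synonymous.
Codon 3: AGU Ser / AGU Ser — identical.
Codon 4: ACC Thr / ACC Thr — identical.
Codon 5: CGC Arg / AGG Arg — synonymous.
Codon 6: UUU Phe / UUU Phe — identical.
Codon 7: CAG Gln / CAG Gln — identical.
Codon 8: CAA Gln / CAG Gln — synonymous.
Nonsynonymous differences: 0 → same protein.

yes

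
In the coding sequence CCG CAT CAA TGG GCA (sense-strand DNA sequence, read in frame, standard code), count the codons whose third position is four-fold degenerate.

2

Codon 1 CCG (Pro): third position 4-fold.
Codon 2 CAT (His): third position 2-fold.
Codon 3 CAA (Gln): third position 2-fold.
Codon 4 TGG (Trp): third position 1-fold.
Codon 5 GCA (Ala): third position 4-fold.
Four-fold degenerate third positions: 2.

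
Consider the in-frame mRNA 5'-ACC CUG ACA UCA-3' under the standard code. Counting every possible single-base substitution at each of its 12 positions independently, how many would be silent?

Codon 1 (ACC, Thr): 3 synonymous substitutions.
Codon 2 (CUG, Leu): 4 synonymous substitutions.
Codon 3 (ACA, Thr): 3 synonymous substitutions.
Codon 4 (UCA, Ser): 3 synonymous substitutions.
Total: 3 + 4 + 3 + 3 = 13.

13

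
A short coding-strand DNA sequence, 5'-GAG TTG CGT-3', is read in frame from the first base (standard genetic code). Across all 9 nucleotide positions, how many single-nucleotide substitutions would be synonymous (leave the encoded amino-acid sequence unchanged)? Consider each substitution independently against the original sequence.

Codon 1 (GAG, Glu): 1 synonymous substitution.
Codon 2 (TTG, Leu): 2 synonymous substitutions.
Codon 3 (CGT, Arg): 3 synonymous substitutions.
Total: 1 + 2 + 3 = 6.

6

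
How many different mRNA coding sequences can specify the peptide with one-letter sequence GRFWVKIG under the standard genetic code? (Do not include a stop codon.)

4608

Gly: 4 codons.
Arg: 6 codons.
Phe: 2 codons.
Trp: 1 codon.
Val: 4 codons.
Lys: 2 codons.
Ile: 3 codons.
Gly: 4 codons.
4 × 6 × 2 × 1 × 4 × 2 × 3 × 4 = 4608.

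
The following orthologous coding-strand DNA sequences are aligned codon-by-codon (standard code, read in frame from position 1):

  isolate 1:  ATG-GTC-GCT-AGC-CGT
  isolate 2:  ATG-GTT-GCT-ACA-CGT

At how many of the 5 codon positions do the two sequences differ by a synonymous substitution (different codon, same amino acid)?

Codon 1: ATG Met / ATG Met — identical.
Codon 2: GTC Val / GTT Val — synonymous.
Codon 3: GCT Ala / GCT Ala — identical.
Codon 4: AGC Ser / ACA Thr — nonsynonymous.
Codon 5: CGT Arg / CGT Arg — identical.
Synonymous differences: 1.

1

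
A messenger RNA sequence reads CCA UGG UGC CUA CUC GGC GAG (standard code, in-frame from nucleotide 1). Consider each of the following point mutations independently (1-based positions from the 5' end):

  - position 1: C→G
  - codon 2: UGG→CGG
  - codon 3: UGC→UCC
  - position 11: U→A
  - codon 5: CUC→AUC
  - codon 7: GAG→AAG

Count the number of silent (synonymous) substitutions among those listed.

Codon 1: CCA (Pro) → GCA (Ala) — missense.
Codon 2: UGG (Trp) → CGG (Arg) — missense.
Codon 3: UGC (Cys) → UCC (Ser) — missense.
Codon 4: CUA (Leu) → CAA (Gln) — missense.
Codon 5: CUC (Leu) → AUC (Ile) — missense.
Codon 7: GAG (Glu) → AAG (Lys) — missense.
Synonymous: 0 of 6.

0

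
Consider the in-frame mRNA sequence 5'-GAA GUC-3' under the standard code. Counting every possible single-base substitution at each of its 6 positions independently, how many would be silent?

Codon 1 (GAA, Glu): 1 synonymous substitution.
Codon 2 (GUC, Val): 3 synonymous substitutions.
Total: 1 + 3 = 4.

4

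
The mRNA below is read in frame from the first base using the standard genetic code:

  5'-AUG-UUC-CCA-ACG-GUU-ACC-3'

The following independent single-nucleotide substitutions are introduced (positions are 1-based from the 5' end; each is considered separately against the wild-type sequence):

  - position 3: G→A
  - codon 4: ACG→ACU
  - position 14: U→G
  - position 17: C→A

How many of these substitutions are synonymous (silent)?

1

Codon 1: AUG (Met) → AUA (Ile) — missense.
Codon 4: ACG (Thr) → ACU (Thr) — synonymous.
Codon 5: GUU (Val) → GGU (Gly) — missense.
Codon 6: ACC (Thr) → AAC (Asn) — missense.
Synonymous: 1 of 4.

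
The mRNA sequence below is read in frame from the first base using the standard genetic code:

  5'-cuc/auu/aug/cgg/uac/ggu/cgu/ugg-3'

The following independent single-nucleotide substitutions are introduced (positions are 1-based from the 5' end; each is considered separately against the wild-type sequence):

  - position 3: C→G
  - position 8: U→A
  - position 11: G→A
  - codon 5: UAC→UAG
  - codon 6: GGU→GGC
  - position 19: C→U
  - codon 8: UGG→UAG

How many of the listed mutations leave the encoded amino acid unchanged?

2

Codon 1: CUC (Leu) → CUG (Leu) — synonymous.
Codon 3: AUG (Met) → AAG (Lys) — missense.
Codon 4: CGG (Arg) → CAG (Gln) — missense.
Codon 5: UAC (Tyr) → UAG (Stop) — nonsense.
Codon 6: GGU (Gly) → GGC (Gly) — synonymous.
Codon 7: CGU (Arg) → UGU (Cys) — missense.
Codon 8: UGG (Trp) → UAG (Stop) — nonsense.
Synonymous: 2 of 7.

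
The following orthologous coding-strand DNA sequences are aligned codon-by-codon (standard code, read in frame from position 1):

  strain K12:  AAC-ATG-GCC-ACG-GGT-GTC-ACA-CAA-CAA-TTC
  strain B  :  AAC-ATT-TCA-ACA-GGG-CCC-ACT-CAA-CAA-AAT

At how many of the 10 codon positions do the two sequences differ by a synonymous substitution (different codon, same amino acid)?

Codon 1: AAC Asn / AAC Asn — identical.
Codon 2: ATG Met / ATT Ile — nonsynonymous.
Codon 3: GCC Ala / TCA Ser — nonsynonymous.
Codon 4: ACG Thr / ACA Thr — synonymous.
Codon 5: GGT Gly / GGG Gly — synonymous.
Codon 6: GTC Val / CCC Pro — nonsynonymous.
Codon 7: ACA Thr / ACT Thr — synonymous.
Codon 8: CAA Gln / CAA Gln — identical.
Codon 9: CAA Gln / CAA Gln — identical.
Codon 10: TTC Phe / AAT Asn — nonsynonymous.
Synonymous differences: 3.

3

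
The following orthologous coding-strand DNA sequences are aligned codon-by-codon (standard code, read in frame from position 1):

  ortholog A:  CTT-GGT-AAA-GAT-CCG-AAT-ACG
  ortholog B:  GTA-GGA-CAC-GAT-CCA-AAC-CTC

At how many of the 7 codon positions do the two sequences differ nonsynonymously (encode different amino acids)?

3

Codon 1: CTT Leu / GTA Val — nonsynonymous.
Codon 2: GGT Gly / GGA Gly — synonymous.
Codon 3: AAA Lys / CAC His — nonsynonymous.
Codon 4: GAT Asp / GAT Asp — identical.
Codon 5: CCG Pro / CCA Pro — synonymous.
Codon 6: AAT Asn / AAC Asn — synonymous.
Codon 7: ACG Thr / CTC Leu — nonsynonymous.
Nonsynonymous differences: 3.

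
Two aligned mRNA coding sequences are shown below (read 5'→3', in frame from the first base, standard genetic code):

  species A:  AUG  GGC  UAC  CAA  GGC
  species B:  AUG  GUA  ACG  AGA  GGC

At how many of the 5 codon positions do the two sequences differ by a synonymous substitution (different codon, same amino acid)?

0

Codon 1: AUG Met / AUG Met — identical.
Codon 2: GGC Gly / GUA Val — nonsynonymous.
Codon 3: UAC Tyr / ACG Thr — nonsynonymous.
Codon 4: CAA Gln / AGA Arg — nonsynonymous.
Codon 5: GGC Gly / GGC Gly — identical.
Synonymous differences: 0.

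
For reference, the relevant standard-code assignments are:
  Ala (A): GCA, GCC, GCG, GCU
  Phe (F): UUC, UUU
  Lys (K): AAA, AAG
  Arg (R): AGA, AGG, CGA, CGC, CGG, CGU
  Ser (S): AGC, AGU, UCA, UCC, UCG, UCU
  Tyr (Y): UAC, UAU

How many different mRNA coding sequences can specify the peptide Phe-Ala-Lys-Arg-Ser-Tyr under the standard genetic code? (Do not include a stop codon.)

Phe: 2 codons.
Ala: 4 codons.
Lys: 2 codons.
Arg: 6 codons.
Ser: 6 codons.
Tyr: 2 codons.
2 × 4 × 2 × 6 × 6 × 2 = 1152.

1152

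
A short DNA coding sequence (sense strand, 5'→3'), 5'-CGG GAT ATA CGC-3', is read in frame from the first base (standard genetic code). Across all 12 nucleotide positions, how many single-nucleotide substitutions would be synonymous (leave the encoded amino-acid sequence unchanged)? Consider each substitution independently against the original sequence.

10

Codon 1 (CGG, Arg): 4 synonymous substitutions.
Codon 2 (GAT, Asp): 1 synonymous substitution.
Codon 3 (ATA, Ile): 2 synonymous substitutions.
Codon 4 (CGC, Arg): 3 synonymous substitutions.
Total: 4 + 1 + 2 + 3 = 10.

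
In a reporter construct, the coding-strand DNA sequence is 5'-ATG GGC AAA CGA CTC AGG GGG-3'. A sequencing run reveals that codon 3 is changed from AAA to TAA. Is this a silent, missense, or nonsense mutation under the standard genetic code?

Position 7 falls in codon 3: AAA → Lys.
After the substitution the codon is TAA → Stop.
The new codon is a stop codon, so this is a nonsense mutation.

nonsense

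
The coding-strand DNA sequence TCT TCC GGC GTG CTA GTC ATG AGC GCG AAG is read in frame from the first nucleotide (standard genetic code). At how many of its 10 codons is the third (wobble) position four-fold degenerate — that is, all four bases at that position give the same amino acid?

Codon 1 TCT (Ser): third position 4-fold.
Codon 2 TCC (Ser): third position 4-fold.
Codon 3 GGC (Gly): third position 4-fold.
Codon 4 GTG (Val): third position 4-fold.
Codon 5 CTA (Leu): third position 4-fold.
Codon 6 GTC (Val): third position 4-fold.
Codon 7 ATG (Met): third position 1-fold.
Codon 8 AGC (Ser): third position 2-fold.
Codon 9 GCG (Ala): third position 4-fold.
Codon 10 AAG (Lys): third position 2-fold.
Four-fold degenerate third positions: 7.

7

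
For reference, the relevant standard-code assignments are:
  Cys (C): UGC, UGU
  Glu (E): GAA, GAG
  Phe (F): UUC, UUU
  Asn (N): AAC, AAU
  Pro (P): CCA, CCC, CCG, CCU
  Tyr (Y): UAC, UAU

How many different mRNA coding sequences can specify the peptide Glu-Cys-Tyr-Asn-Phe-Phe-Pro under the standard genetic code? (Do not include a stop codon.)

256

Glu: 2 codons.
Cys: 2 codons.
Tyr: 2 codons.
Asn: 2 codons.
Phe: 2 codons.
Phe: 2 codons.
Pro: 4 codons.
2 × 2 × 2 × 2 × 2 × 2 × 4 = 256.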